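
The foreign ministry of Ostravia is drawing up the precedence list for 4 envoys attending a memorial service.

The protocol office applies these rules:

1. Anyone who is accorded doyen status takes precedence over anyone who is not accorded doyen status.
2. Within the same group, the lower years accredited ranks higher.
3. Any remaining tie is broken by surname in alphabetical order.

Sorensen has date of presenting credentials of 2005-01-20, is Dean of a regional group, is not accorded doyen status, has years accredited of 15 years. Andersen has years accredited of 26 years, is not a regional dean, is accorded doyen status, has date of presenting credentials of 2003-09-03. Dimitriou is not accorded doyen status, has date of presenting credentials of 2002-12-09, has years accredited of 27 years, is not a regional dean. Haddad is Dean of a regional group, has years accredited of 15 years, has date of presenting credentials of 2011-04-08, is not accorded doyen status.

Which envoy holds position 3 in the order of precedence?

Sorensen

By the first rule: Andersen (accorded doyen status); then Haddad, Sorensen and Dimitriou (each not accorded doyen status).
Among Haddad, Sorensen and Dimitriou, by years accredited (lower first): Haddad and Sorensen (15 years) before Dimitriou (27 years).
Among Haddad and Sorensen, alphabetically by surname: Haddad before Sorensen.
Order: Andersen, Haddad, Sorensen, Dimitriou.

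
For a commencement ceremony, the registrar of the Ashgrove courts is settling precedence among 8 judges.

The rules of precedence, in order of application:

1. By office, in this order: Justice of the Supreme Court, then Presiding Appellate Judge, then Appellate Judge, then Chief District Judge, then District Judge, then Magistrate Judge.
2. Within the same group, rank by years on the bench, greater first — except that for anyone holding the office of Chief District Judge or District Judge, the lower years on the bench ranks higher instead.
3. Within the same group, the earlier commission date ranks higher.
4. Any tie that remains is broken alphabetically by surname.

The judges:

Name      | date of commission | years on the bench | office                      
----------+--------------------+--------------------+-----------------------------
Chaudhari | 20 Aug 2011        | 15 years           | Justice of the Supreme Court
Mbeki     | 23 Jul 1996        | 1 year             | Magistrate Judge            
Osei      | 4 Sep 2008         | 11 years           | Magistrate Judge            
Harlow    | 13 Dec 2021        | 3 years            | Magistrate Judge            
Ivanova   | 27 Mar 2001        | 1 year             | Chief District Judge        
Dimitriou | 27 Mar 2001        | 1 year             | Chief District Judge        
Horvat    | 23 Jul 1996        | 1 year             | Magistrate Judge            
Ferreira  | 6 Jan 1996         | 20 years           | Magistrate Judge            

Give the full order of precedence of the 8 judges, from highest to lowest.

By office: Chaudhari (Justice of the Supreme Court); then Dimitriou and Ivanova (Chief District Judge); then Ferreira, Osei, Harlow, Horvat and Mbeki (Magistrate Judge).
Dimitriou and Ivanova both have years on the bench 1 year, so the next rule applies.
Dimitriou and Ivanova both have date of commission 27 Mar 2001, so the next rule applies.
Among Dimitriou and Ivanova, alphabetically by surname: Dimitriou before Ivanova.
Among Ferreira, Osei, Harlow, Horvat and Mbeki, by years on the bench (higher first): Ferreira (20 years) before Osei (11 years) before Harlow (3 years) before Horvat and Mbeki (1 year).
Horvat and Mbeki both have date of commission 23 Jul 1996, so the next rule applies.
Among Horvat and Mbeki, alphabetically by surname: Horvat before Mbeki.
Full order: Chaudhari, Dimitriou, Ivanova, Ferreira, Osei, Harlow, Horvat, Mbeki.

Chaudhari, Dimitriou, Ivanova, Ferreira, Osei, Harlow, Horvat, Mbeki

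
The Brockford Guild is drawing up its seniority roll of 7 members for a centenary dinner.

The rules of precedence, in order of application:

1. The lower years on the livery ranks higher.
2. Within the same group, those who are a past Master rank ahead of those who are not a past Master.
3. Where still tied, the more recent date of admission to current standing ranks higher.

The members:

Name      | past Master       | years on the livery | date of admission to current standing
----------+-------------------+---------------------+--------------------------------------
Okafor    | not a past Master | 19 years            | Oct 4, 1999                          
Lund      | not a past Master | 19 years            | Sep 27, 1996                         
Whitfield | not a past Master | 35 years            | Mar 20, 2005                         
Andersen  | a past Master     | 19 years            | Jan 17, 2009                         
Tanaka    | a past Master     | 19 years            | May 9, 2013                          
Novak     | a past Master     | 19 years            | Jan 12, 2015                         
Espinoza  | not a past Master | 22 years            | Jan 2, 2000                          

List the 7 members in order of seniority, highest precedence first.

Novak, Tanaka, Andersen, Okafor, Lund, Espinoza, Whitfield

By years on the livery (lower first): Novak, Tanaka, Andersen, Okafor and Lund (each 19 years); then Espinoza (22 years); then Whitfield (35 years).
Among Novak, Tanaka, Andersen, Okafor and Lund, a past Master before not a past Master: Novak, Tanaka and Andersen (a past Master) before Okafor and Lund (not a past Master).
Among Novak, Tanaka and Andersen, by date of admission to current standing (later first): Novak (Jan 12, 2015) before Tanaka (May 9, 2013) before Andersen (Jan 17, 2009).
Among Okafor and Lund, by date of admission to current standing (later first): Okafor (Oct 4, 1999) before Lund (Sep 27, 1996).
Full order: Novak, Tanaka, Andersen, Okafor, Lund, Espinoza, Whitfield.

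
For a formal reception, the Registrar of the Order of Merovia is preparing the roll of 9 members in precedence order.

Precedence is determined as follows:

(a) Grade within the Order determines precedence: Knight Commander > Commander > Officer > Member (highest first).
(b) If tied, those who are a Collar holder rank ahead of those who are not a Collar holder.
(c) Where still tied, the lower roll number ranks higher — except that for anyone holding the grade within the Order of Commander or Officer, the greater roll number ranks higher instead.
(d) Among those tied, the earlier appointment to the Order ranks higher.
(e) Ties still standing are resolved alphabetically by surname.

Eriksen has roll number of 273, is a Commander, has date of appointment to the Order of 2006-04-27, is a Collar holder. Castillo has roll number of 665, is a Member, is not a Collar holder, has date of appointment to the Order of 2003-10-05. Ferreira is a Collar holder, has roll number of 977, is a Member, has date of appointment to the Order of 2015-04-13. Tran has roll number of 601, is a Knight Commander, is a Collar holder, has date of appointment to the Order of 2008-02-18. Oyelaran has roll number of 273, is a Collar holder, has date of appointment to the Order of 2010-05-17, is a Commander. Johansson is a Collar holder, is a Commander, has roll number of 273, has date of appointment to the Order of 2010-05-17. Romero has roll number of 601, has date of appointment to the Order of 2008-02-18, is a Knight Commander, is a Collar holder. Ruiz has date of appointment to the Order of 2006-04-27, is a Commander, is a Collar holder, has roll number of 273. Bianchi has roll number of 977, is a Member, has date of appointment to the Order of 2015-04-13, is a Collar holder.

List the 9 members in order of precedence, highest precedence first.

By grade within the Order: Romero and Tran (Knight Commander); then Eriksen, Ruiz, Johansson and Oyelaran (Commander); then Bianchi, Ferreira and Castillo (Member).
Romero and Tran are each a Collar holder, so the next rule applies.
Romero and Tran both have roll number 601, so the next rule applies.
Romero and Tran both have date of appointment to the Order 2008-02-18, so the next rule applies.
Among Romero and Tran, alphabetically by surname: Romero before Tran.
Eriksen, Ruiz, Johansson and Oyelaran are each a Collar holder, so the next rule applies.
Eriksen, Ruiz, Johansson and Oyelaran all have roll number 273, so the next rule applies.
Among Eriksen, Ruiz, Johansson and Oyelaran, by date of appointment to the Order (earlier first): Eriksen and Ruiz (2006-04-27) before Johansson and Oyelaran (2010-05-17).
Among Eriksen and Ruiz, alphabetically by surname: Eriksen before Ruiz.
Among Johansson and Oyelaran, alphabetically by surname: Johansson before Oyelaran.
Among Bianchi, Ferreira and Castillo, a Collar holder before not a Collar holder: Bianchi and Ferreira (a Collar holder) before Castillo (not a Collar holder).
Bianchi and Ferreira both have roll number 977, so the next rule applies.
Bianchi and Ferreira both have date of appointment to the Order 2015-04-13, so the next rule applies.
Among Bianchi and Ferreira, alphabetically by surname: Bianchi before Ferreira.
Full order: Romero, Tran, Eriksen, Ruiz, Johansson, Oyelaran, Bianchi, Ferreira, Castillo.

Romero, Tran, Eriksen, Ruiz, Johansson, Oyelaran, Bianchi, Ferreira, Castillo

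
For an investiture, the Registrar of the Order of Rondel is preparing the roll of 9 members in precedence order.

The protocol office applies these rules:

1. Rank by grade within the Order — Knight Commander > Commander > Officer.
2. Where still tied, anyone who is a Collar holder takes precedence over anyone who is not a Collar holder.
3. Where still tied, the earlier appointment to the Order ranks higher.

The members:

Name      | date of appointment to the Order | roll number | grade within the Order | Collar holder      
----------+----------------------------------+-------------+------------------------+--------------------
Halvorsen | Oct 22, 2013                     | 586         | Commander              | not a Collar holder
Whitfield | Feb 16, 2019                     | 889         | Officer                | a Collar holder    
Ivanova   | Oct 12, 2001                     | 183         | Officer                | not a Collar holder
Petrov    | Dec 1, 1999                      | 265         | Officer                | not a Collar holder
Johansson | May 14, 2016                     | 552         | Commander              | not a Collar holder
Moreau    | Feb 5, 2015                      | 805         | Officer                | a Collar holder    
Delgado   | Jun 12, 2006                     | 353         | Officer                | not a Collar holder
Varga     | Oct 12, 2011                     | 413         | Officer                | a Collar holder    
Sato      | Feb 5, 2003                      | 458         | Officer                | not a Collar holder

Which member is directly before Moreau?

By grade within the Order: Halvorsen and Johansson (Commander); then Varga, Moreau, Whitfield, Petrov, Ivanova, Sato and Delgado (Officer).
Halvorsen and Johansson are each not a Collar holder, so the next rule applies.
Among Halvorsen and Johansson, by date of appointment to the Order (earlier first): Halvorsen (Oct 22, 2013) before Johansson (May 14, 2016).
Among Varga, Moreau, Whitfield, Petrov, Ivanova, Sato and Delgado, a Collar holder before not a Collar holder: Varga, Moreau and Whitfield (a Collar holder) before Petrov, Ivanova, Sato and Delgado (not a Collar holder).
Among Varga, Moreau and Whitfield, by date of appointment to the Order (earlier first): Varga (Oct 12, 2011) before Moreau (Feb 5, 2015) before Whitfield (Feb 16, 2019).
Among Petrov, Ivanova, Sato and Delgado, by date of appointment to the Order (earlier first): Petrov (Dec 1, 1999) before Ivanova (Oct 12, 2001) before Sato (Feb 5, 2003) before Delgado (Jun 12, 2006).
Order: Halvorsen, Johansson, Varga, Moreau, Whitfield, Petrov, Ivanova, Sato, Delgado.

Varga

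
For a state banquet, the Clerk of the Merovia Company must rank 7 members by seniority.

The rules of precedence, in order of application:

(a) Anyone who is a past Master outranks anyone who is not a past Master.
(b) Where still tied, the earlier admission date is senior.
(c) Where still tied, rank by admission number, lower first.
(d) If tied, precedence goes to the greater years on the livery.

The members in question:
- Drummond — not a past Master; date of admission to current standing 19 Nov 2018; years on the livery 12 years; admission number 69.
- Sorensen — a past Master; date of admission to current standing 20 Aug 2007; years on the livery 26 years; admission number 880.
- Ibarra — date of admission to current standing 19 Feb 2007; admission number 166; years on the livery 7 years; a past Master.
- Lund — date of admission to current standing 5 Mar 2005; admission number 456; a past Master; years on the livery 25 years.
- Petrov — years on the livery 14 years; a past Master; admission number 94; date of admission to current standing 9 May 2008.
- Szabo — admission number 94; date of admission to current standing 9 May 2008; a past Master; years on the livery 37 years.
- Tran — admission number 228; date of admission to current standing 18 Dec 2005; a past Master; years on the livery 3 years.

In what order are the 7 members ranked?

By the first rule: Lund, Tran, Ibarra, Sorensen, Szabo and Petrov (each a past Master); then Drummond (not a past Master).
Among Lund, Tran, Ibarra, Sorensen, Szabo and Petrov, by date of admission to current standing (earlier first): Lund (5 Mar 2005) before Tran (18 Dec 2005) before Ibarra (19 Feb 2007) before Sorensen (20 Aug 2007) before Szabo and Petrov (9 May 2008).
Szabo and Petrov both have admission number 94, so the next rule applies.
Among Szabo and Petrov, by years on the livery (higher first): Szabo (37 years) before Petrov (14 years).
Full order: Lund, Tran, Ibarra, Sorensen, Szabo, Petrov, Drummond.

Lund, Tran, Ibarra, Sorensen, Szabo, Petrov, Drummond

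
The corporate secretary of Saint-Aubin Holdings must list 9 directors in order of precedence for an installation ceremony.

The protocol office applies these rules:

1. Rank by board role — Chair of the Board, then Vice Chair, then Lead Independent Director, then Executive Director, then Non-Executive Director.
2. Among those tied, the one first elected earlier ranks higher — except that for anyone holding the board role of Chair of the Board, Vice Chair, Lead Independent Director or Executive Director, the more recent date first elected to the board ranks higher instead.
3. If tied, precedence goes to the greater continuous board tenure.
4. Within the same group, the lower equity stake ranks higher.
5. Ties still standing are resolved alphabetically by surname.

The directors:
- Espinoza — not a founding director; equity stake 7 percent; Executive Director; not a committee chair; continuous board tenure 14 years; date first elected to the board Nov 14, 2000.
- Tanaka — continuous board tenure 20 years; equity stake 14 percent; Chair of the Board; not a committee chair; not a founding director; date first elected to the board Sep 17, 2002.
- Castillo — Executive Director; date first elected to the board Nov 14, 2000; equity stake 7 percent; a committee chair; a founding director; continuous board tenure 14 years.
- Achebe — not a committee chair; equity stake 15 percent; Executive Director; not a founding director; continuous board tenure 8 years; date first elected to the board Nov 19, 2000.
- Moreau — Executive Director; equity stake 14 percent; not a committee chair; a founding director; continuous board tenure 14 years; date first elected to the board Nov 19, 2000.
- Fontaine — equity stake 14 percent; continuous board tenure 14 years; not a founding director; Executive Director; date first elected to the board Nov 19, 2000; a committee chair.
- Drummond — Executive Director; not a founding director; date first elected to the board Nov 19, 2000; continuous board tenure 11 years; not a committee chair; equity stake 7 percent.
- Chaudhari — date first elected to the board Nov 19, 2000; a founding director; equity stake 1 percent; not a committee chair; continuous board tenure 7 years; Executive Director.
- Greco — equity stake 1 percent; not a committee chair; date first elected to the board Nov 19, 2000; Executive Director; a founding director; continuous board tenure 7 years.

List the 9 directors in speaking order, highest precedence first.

By board role: Tanaka (Chair of the Board); then Fontaine, Moreau, Drummond, Achebe, Chaudhari, Greco, Castillo and Espinoza (Executive Director).
Among Fontaine, Moreau, Drummond, Achebe, Chaudhari, Greco, Castillo and Espinoza, by date first elected to the board (later first) (reversed rule for this group): Fontaine, Moreau, Drummond, Achebe, Chaudhari and Greco (Nov 19, 2000) before Castillo and Espinoza (Nov 14, 2000).
Among Fontaine, Moreau, Drummond, Achebe, Chaudhari and Greco, by continuous board tenure (higher first): Fontaine and Moreau (14 years) before Drummond (11 years) before Achebe (8 years) before Chaudhari and Greco (7 years).
Fontaine and Moreau both have equity stake 14 percent, so the next rule applies.
Among Fontaine and Moreau, alphabetically by surname: Fontaine before Moreau.
Chaudhari and Greco both have equity stake 1 percent, so the next rule applies.
Among Chaudhari and Greco, alphabetically by surname: Chaudhari before Greco.
Castillo and Espinoza both have continuous board tenure 14 years, so the next rule applies.
Castillo and Espinoza both have equity stake 7 percent, so the next rule applies.
Among Castillo and Espinoza, alphabetically by surname: Castillo before Espinoza.
Full order: Tanaka, Fontaine, Moreau, Drummond, Achebe, Chaudhari, Greco, Castillo, Espinoza.

Tanaka, Fontaine, Moreau, Drummond, Achebe, Chaudhari, Greco, Castillo, Espinoza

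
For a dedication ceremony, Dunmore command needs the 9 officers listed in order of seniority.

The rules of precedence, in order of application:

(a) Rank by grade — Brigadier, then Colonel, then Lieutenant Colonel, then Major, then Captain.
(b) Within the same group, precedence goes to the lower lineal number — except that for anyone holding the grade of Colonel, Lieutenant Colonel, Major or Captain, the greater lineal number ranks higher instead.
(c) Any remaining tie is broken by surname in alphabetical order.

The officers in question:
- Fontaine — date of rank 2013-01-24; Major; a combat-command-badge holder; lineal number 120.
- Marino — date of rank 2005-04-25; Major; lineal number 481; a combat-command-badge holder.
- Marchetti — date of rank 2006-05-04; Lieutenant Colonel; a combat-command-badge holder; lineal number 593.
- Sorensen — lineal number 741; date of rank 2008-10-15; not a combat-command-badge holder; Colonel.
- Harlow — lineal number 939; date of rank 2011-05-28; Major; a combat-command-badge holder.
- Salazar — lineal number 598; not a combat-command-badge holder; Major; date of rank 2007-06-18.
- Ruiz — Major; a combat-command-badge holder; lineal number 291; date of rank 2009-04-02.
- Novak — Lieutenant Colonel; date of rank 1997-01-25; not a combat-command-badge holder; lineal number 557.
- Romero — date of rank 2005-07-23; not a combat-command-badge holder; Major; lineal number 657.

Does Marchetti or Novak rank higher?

By grade: Sorensen (Colonel); then Marchetti and Novak (Lieutenant Colonel); then Harlow, Romero, Salazar, Marino, Ruiz and Fontaine (Major).
Among Marchetti and Novak, by lineal number (higher first) (reversed rule for this group): Marchetti (593) before Novak (557).
Among Harlow, Romero, Salazar, Marino, Ruiz and Fontaine, by lineal number (higher first) (reversed rule for this group): Harlow (939) before Romero (657) before Salazar (598) before Marino (481) before Ruiz (291) before Fontaine (120).
So Marchetti takes precedence.

Marchetti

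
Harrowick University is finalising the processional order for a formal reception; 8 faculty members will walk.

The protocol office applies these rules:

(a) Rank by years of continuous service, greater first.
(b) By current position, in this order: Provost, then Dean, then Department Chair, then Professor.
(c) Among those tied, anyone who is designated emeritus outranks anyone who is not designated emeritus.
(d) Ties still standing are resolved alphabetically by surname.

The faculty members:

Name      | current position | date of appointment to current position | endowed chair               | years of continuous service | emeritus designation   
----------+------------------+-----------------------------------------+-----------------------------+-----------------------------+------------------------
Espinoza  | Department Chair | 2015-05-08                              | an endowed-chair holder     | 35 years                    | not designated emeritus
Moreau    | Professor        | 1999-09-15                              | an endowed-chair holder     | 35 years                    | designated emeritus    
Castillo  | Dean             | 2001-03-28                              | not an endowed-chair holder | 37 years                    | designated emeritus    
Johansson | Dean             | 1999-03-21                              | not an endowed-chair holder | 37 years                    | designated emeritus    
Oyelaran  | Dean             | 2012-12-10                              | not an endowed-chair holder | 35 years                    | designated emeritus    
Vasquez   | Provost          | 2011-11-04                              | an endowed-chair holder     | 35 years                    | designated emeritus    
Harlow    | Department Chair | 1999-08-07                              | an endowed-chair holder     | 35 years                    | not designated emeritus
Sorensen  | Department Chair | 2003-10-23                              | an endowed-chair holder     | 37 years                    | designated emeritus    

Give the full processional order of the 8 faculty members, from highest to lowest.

By years of continuous service (higher first): Castillo, Johansson and Sorensen (each 37 years); then Vasquez, Oyelaran, Espinoza, Harlow and Moreau (each 35 years).
Among Castillo, Johansson and Sorensen, by current position: Castillo and Johansson (Dean) before Sorensen (Department Chair).
Castillo and Johansson are each designated emeritus, so the next rule applies.
Among Castillo and Johansson, alphabetically by surname: Castillo before Johansson.
Among Vasquez, Oyelaran, Espinoza, Harlow and Moreau, by current position: Vasquez (Provost) before Oyelaran (Dean) before Espinoza and Harlow (Department Chair) before Moreau (Professor).
Espinoza and Harlow are each not designated emeritus, so the next rule applies.
Among Espinoza and Harlow, alphabetically by surname: Espinoza before Harlow.
Full order: Castillo, Johansson, Sorensen, Vasquez, Oyelaran, Espinoza, Harlow, Moreau.

Castillo, Johansson, Sorensen, Vasquez, Oyelaran, Espinoza, Harlow, Moreau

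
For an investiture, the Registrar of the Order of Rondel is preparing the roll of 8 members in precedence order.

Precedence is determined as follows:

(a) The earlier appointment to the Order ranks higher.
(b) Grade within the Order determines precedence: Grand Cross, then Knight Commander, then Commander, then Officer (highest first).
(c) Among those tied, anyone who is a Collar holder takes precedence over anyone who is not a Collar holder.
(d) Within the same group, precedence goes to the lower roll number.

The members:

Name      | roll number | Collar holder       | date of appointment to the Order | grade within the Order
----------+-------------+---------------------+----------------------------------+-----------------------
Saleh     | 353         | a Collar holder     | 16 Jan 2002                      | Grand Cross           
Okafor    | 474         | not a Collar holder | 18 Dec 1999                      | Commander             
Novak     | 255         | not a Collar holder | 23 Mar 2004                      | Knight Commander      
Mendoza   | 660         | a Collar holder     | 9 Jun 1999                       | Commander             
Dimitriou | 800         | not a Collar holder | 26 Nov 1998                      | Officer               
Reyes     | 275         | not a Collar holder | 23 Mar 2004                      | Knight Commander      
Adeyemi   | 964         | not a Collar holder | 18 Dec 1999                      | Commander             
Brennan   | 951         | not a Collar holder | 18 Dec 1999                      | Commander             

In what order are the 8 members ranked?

By date of appointment to the Order (earlier first): Dimitriou (26 Nov 1998); then Mendoza (9 Jun 1999); then Okafor, Brennan and Adeyemi (each 18 Dec 1999); then Saleh (16 Jan 2002); then Novak and Reyes (both 23 Mar 2004).
Okafor, Brennan and Adeyemi are each Commander, so the next rule applies.
Okafor, Brennan and Adeyemi are each not a Collar holder, so the next rule applies.
Among Okafor, Brennan and Adeyemi, by roll number (lower first): Okafor (474) before Brennan (951) before Adeyemi (964).
Novak and Reyes are each Knight Commander, so the next rule applies.
Novak and Reyes are each not a Collar holder, so the next rule applies.
Among Novak and Reyes, by roll number (lower first): Novak (255) before Reyes (275).
Full order: Dimitriou, Mendoza, Okafor, Brennan, Adeyemi, Saleh, Novak, Reyes.

Dimitriou, Mendoza, Okafor, Brennan, Adeyemi, Saleh, Novak, Reyes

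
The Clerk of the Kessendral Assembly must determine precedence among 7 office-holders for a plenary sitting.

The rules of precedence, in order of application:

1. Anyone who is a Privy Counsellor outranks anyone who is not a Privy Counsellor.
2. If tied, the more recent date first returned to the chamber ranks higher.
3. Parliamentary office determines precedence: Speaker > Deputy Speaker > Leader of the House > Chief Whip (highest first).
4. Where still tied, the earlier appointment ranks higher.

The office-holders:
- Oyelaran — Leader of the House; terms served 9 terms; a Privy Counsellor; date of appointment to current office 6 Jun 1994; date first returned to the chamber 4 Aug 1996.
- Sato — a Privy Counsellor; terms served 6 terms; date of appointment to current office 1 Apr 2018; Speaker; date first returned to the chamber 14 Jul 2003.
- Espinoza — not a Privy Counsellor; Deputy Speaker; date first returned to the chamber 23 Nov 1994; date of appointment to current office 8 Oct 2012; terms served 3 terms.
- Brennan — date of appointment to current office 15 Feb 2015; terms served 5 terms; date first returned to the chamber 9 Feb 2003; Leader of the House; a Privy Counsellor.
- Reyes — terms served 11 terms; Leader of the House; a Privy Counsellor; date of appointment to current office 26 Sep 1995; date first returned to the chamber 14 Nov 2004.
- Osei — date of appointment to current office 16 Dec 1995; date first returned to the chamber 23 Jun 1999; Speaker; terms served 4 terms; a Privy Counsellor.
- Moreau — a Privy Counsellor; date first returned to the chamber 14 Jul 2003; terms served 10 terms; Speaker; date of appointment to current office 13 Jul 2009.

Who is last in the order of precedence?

Espinoza

By the first rule: Reyes, Moreau, Sato, Brennan, Osei and Oyelaran (each a Privy Counsellor); then Espinoza (not a Privy Counsellor).
Among Reyes, Moreau, Sato, Brennan, Osei and Oyelaran, by date first returned to the chamber (later first): Reyes (14 Nov 2004) before Moreau and Sato (14 Jul 2003) before Brennan (9 Feb 2003) before Osei (23 Jun 1999) before Oyelaran (4 Aug 1996).
Moreau and Sato are each Speaker, so the next rule applies.
Among Moreau and Sato, by date of appointment to current office (earlier first): Moreau (13 Jul 2009) before Sato (1 Apr 2018).
Order: Reyes, Moreau, Sato, Brennan, Osei, Oyelaran, Espinoza.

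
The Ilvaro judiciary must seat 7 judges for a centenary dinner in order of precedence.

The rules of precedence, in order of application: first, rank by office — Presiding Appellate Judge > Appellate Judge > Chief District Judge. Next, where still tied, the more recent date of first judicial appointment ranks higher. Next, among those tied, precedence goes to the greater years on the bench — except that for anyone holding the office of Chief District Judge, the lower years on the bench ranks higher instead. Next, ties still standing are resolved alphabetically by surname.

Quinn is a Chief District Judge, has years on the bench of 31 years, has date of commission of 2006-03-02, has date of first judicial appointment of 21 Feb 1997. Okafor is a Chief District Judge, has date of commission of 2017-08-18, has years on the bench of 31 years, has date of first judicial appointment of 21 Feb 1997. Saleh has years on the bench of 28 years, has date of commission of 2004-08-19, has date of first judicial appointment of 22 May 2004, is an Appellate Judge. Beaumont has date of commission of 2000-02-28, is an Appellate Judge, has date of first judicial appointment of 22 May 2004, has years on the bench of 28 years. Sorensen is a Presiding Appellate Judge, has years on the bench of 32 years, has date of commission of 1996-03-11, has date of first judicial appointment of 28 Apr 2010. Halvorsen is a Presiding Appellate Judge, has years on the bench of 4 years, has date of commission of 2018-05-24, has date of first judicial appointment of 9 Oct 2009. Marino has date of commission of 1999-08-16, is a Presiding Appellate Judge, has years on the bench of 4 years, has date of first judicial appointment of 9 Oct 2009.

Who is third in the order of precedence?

Marino

By office: Sorensen, Halvorsen and Marino (Presiding Appellate Judge); then Beaumont and Saleh (Appellate Judge); then Okafor and Quinn (Chief District Judge).
Among Sorensen, Halvorsen and Marino, by date of first judicial appointment (later first): Sorensen (28 Apr 2010) before Halvorsen and Marino (9 Oct 2009).
Halvorsen and Marino both have years on the bench 4 years, so the next rule applies.
Among Halvorsen and Marino, alphabetically by surname: Halvorsen before Marino.
Beaumont and Saleh both have date of first judicial appointment 22 May 2004, so the next rule applies.
Beaumont and Saleh both have years on the bench 28 years, so the next rule applies.
Among Beaumont and Saleh, alphabetically by surname: Beaumont before Saleh.
Okafor and Quinn both have date of first judicial appointment 21 Feb 1997, so the next rule applies.
Okafor and Quinn both have years on the bench 31 years, so the next rule applies.
Among Okafor and Quinn, alphabetically by surname: Okafor before Quinn.
Order: Sorensen, Halvorsen, Marino, Beaumont, Saleh, Okafor, Quinn.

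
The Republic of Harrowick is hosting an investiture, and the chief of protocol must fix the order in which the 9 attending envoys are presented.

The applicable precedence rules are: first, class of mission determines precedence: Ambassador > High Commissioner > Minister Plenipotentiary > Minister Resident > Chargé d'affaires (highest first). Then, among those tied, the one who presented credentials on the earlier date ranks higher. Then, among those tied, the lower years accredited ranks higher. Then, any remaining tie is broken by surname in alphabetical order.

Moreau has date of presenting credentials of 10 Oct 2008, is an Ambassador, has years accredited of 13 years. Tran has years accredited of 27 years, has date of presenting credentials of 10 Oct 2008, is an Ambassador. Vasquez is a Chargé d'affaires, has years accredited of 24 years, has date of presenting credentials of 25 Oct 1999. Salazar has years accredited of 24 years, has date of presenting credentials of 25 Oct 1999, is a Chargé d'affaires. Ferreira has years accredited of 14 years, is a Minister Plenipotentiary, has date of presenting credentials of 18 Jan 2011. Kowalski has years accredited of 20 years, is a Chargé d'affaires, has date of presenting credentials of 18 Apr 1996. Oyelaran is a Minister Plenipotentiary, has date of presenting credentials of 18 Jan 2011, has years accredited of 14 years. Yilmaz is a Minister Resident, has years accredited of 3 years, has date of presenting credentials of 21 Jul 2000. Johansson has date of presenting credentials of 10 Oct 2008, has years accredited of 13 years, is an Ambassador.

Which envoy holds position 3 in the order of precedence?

By class of mission: Johansson, Moreau and Tran (Ambassador); then Ferreira and Oyelaran (Minister Plenipotentiary); then Yilmaz (Minister Resident); then Kowalski, Salazar and Vasquez (Chargé d'affaires).
Johansson, Moreau and Tran all have date of presenting credentials 10 Oct 2008, so the next rule applies.
Among Johansson, Moreau and Tran, by years accredited (lower first): Johansson and Moreau (13 years) before Tran (27 years).
Among Johansson and Moreau, alphabetically by surname: Johansson before Moreau.
Ferreira and Oyelaran both have date of presenting credentials 18 Jan 2011, so the next rule applies.
Ferreira and Oyelaran both have years accredited 14 years, so the next rule applies.
Among Ferreira and Oyelaran, alphabetically by surname: Ferreira before Oyelaran.
Among Kowalski, Salazar and Vasquez, by date of presenting credentials (earlier first): Kowalski (18 Apr 1996) before Salazar and Vasquez (25 Oct 1999).
Salazar and Vasquez both have years accredited 24 years, so the next rule applies.
Among Salazar and Vasquez, alphabetically by surname: Salazar before Vasquez.
Order: Johansson, Moreau, Tran, Ferreira, Oyelaran, Yilmaz, Kowalski, Salazar, Vasquez.

Tran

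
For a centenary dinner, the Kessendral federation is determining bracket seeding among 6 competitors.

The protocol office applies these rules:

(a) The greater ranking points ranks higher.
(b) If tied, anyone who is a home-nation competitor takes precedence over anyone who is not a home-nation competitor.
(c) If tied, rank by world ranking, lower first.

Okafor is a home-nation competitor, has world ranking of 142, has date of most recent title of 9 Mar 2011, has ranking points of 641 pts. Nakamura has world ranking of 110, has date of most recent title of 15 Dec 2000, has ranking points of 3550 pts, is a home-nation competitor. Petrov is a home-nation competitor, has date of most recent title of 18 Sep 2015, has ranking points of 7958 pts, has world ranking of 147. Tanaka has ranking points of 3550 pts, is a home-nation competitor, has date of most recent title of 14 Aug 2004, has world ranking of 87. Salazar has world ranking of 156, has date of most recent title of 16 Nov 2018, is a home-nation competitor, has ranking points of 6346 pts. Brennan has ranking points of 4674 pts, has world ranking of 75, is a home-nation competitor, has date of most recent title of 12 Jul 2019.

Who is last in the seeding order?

By ranking points (higher first): Petrov (7958 pts); then Salazar (6346 pts); then Brennan (4674 pts); then Tanaka and Nakamura (both 3550 pts); then Okafor (641 pts).
Tanaka and Nakamura are each a home-nation competitor, so the next rule applies.
Among Tanaka and Nakamura, by world ranking (lower first): Tanaka (87) before Nakamura (110).
Order: Petrov, Salazar, Brennan, Tanaka, Nakamura, Okafor.

Okafor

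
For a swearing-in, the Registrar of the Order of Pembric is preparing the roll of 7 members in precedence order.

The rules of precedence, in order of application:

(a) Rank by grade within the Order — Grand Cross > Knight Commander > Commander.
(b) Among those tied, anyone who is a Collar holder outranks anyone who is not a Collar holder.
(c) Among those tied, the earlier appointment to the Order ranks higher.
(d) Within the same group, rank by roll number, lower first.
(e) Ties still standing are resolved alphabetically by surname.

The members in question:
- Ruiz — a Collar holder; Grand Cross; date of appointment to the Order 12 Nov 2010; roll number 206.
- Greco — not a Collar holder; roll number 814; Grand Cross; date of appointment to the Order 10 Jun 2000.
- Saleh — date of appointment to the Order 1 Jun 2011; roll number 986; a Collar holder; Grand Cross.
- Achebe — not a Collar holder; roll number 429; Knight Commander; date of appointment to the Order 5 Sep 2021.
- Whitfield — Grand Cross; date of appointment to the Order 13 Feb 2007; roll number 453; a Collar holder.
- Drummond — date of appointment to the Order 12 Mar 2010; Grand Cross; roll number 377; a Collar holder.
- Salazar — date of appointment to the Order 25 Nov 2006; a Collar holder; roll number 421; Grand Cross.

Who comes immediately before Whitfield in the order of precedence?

By grade within the Order: Salazar, Whitfield, Drummond, Ruiz, Saleh and Greco (Grand Cross); then Achebe (Knight Commander).
Among Salazar, Whitfield, Drummond, Ruiz, Saleh and Greco, a Collar holder before not a Collar holder: Salazar, Whitfield, Drummond, Ruiz and Saleh (a Collar holder) before Greco (not a Collar holder).
Among Salazar, Whitfield, Drummond, Ruiz and Saleh, by date of appointment to the Order (earlier first): Salazar (25 Nov 2006) before Whitfield (13 Feb 2007) before Drummond (12 Mar 2010) before Ruiz (12 Nov 2010) before Saleh (1 Jun 2011).
Order: Salazar, Whitfield, Drummond, Ruiz, Saleh, Greco, Achebe.

Salazar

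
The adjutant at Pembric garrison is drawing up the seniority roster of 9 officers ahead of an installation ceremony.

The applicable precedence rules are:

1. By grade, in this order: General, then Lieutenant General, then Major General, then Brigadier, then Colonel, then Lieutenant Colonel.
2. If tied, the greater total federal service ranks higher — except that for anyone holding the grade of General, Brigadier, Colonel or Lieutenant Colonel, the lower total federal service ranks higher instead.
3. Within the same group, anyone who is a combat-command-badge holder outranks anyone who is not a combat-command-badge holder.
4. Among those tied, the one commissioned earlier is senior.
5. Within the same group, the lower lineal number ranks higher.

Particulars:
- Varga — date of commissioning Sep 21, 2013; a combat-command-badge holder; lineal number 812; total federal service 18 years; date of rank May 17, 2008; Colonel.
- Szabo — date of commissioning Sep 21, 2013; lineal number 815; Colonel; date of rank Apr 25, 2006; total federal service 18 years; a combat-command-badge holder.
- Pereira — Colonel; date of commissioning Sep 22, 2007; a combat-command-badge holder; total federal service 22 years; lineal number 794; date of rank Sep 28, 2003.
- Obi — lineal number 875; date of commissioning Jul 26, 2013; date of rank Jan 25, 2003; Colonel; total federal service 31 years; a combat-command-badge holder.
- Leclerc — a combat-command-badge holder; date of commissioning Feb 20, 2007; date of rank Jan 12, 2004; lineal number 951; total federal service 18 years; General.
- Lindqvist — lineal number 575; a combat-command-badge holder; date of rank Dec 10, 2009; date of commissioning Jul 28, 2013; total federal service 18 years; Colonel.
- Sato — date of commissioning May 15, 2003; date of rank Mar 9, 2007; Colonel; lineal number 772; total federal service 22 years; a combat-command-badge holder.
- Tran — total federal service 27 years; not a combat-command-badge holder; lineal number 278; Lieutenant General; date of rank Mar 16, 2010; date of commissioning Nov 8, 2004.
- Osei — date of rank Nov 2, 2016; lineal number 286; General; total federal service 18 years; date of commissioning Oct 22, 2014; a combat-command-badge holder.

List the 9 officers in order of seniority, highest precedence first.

Leclerc, Osei, Tran, Lindqvist, Varga, Szabo, Sato, Pereira, Obi

By grade: Leclerc and Osei (General); then Tran (Lieutenant General); then Lindqvist, Varga, Szabo, Sato, Pereira and Obi (Colonel).
Leclerc and Osei both have total federal service 18 years, so the next rule applies.
Leclerc and Osei are each a combat-command-badge holder, so the next rule applies.
Among Leclerc and Osei, by date of commissioning (earlier first): Leclerc (Feb 20, 2007) before Osei (Oct 22, 2014).
Among Lindqvist, Varga, Szabo, Sato, Pereira and Obi, by total federal service (lower first) (reversed rule for this group): Lindqvist, Varga and Szabo (18 years) before Sato and Pereira (22 years) before Obi (31 years).
Lindqvist, Varga and Szabo are each a combat-command-badge holder, so the next rule applies.
Among Lindqvist, Varga and Szabo, by date of commissioning (earlier first): Lindqvist (Jul 28, 2013) before Varga and Szabo (Sep 21, 2013).
Among Varga and Szabo, by lineal number (lower first): Varga (812) before Szabo (815).
Sato and Pereira are each a combat-command-badge holder, so the next rule applies.
Among Sato and Pereira, by date of commissioning (earlier first): Sato (May 15, 2003) before Pereira (Sep 22, 2007).
Full order: Leclerc, Osei, Tran, Lindqvist, Varga, Szabo, Sato, Pereira, Obi.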